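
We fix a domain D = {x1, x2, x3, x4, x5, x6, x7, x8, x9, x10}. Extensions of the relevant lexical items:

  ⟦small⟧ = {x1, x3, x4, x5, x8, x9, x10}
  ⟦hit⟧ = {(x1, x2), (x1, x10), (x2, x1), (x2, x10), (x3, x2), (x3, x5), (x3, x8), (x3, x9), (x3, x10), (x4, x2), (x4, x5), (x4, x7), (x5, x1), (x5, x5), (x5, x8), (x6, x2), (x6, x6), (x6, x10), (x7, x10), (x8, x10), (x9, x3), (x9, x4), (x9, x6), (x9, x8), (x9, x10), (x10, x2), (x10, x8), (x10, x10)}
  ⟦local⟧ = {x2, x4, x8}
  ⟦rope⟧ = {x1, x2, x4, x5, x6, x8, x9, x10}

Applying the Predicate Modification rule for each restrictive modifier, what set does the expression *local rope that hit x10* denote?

⟦that hit x10⟧ = {x : ⟨x, x10⟩ ∈ ⟦hit⟧} = {x1, x2, x3, x6, x7, x8, x9, x10}
⟦rope⟧ = {x1, x2, x4, x5, x6, x8, x9, x10}
… ∩ ⟦that hit x10⟧ = {x1, x2, x4, x5, x6, x8, x9, x10} ∩ {x1, x2, x3, x6, x7, x8, x9, x10} = {x1, x2, x6, x8, x9, x10}
… ∩ ⟦local⟧ = {x1, x2, x6, x8, x9, x10} ∩ {x2, x4, x8} = {x2, x8}
So ⟦local rope that hit x10⟧ = {x2, x8}.

{x2, x8}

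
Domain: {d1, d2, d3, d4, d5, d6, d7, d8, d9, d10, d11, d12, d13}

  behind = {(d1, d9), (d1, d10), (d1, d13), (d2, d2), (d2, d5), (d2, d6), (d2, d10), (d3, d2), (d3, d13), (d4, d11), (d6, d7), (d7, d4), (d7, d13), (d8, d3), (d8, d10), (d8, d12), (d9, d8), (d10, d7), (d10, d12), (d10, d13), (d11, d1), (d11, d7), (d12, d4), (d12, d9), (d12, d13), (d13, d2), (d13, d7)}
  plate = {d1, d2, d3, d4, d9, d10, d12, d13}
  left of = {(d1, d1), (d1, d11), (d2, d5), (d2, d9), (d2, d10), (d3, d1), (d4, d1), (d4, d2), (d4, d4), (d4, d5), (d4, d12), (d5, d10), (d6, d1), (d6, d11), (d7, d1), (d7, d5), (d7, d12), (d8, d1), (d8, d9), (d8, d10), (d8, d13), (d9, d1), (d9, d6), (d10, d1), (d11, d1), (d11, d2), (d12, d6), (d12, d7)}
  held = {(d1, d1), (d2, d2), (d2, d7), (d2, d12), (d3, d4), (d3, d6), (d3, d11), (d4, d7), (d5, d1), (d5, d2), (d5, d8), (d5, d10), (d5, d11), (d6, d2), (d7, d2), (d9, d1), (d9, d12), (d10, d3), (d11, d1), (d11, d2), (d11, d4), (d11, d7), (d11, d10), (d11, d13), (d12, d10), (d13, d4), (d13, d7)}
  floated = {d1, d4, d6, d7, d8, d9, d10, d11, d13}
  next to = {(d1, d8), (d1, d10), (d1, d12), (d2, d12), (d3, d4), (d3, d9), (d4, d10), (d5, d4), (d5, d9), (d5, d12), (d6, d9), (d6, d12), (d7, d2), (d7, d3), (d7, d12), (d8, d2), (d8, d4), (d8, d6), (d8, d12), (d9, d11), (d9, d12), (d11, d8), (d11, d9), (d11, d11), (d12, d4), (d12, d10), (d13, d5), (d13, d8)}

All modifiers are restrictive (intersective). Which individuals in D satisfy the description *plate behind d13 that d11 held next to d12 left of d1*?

{d1}

⟦behind d13⟧ = {x : ⟨x, d13⟩ ∈ ⟦behind⟧} = {d1, d3, d7, d10, d12}
⟦that d11 held⟧ = {x : ⟨d11, x⟩ ∈ ⟦held⟧} = {d1, d2, d4, d7, d10, d13}
⟦next to d12⟧ = {x : ⟨x, d12⟩ ∈ ⟦next to⟧} = {d1, d2, d5, d6, d7, d8, d9}
⟦left of d1⟧ = {x : ⟨x, d1⟩ ∈ ⟦left of⟧} = {d1, d3, d4, d6, d7, d8, d9, d10, d11}
⟦plate⟧ = {d1, d2, d3, d4, d9, d10, d12, d13}
… ∩ ⟦behind d13⟧ = {d1, d2, d3, d4, d9, d10, d12, d13} ∩ {d1, d3, d7, d10, d12} = {d1, d3, d10, d12}
… ∩ ⟦that d11 held⟧ = {d1, d3, d10, d12} ∩ {d1, d2, d4, d7, d10, d13} = {d1, d10}
… ∩ ⟦next to d12⟧ = {d1, d10} ∩ {d1, d2, d5, d6, d7, d8, d9} = {d1}
… ∩ ⟦left of d1⟧ = {d1} ∩ {d1, d3, d4, d6, d7, d8, d9, d10, d11} = {d1}
So ⟦plate behind d13 that d11 held next to d12 left of d1⟧ = {d1}.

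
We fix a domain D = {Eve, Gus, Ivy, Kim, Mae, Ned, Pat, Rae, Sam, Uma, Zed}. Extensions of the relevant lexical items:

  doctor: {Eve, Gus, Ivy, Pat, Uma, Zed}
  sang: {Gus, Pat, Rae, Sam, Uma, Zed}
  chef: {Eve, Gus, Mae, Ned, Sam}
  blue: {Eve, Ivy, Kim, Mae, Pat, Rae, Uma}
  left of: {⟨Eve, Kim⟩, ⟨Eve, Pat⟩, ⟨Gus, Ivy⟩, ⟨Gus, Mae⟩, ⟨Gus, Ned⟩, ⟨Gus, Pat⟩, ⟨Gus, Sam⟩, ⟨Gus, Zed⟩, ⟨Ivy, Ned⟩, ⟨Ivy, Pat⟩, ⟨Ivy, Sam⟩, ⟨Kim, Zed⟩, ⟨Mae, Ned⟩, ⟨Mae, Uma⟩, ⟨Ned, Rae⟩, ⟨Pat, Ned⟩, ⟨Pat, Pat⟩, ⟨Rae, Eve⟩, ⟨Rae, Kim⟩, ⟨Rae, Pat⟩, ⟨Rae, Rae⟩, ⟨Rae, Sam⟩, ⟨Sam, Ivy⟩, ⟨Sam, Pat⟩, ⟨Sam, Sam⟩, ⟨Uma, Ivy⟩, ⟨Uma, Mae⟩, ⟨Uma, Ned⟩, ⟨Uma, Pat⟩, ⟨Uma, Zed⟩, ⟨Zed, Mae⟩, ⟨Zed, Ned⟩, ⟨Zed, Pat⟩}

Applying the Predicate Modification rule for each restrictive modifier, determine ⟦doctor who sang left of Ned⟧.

⟦who sang⟧ = ⟦sang⟧ = {Gus, Pat, Rae, Sam, Uma, Zed}
⟦left of Ned⟧ = {x : ⟨x, Ned⟩ ∈ ⟦left of⟧} = {Gus, Ivy, Mae, Pat, Uma, Zed}
⟦doctor⟧ = {Eve, Gus, Ivy, Pat, Uma, Zed}
… ∩ ⟦who sang⟧ = {Eve, Gus, Ivy, Pat, Uma, Zed} ∩ {Gus, Pat, Rae, Sam, Uma, Zed} = {Gus, Pat, Uma, Zed}
… ∩ ⟦left of Ned⟧ = {Gus, Pat, Uma, Zed} ∩ {Gus, Ivy, Mae, Pat, Uma, Zed} = {Gus, Pat, Uma, Zed}
So ⟦doctor who sang left of Ned⟧ = {Gus, Pat, Uma, Zed}.

{Gus, Pat, Uma, Zed}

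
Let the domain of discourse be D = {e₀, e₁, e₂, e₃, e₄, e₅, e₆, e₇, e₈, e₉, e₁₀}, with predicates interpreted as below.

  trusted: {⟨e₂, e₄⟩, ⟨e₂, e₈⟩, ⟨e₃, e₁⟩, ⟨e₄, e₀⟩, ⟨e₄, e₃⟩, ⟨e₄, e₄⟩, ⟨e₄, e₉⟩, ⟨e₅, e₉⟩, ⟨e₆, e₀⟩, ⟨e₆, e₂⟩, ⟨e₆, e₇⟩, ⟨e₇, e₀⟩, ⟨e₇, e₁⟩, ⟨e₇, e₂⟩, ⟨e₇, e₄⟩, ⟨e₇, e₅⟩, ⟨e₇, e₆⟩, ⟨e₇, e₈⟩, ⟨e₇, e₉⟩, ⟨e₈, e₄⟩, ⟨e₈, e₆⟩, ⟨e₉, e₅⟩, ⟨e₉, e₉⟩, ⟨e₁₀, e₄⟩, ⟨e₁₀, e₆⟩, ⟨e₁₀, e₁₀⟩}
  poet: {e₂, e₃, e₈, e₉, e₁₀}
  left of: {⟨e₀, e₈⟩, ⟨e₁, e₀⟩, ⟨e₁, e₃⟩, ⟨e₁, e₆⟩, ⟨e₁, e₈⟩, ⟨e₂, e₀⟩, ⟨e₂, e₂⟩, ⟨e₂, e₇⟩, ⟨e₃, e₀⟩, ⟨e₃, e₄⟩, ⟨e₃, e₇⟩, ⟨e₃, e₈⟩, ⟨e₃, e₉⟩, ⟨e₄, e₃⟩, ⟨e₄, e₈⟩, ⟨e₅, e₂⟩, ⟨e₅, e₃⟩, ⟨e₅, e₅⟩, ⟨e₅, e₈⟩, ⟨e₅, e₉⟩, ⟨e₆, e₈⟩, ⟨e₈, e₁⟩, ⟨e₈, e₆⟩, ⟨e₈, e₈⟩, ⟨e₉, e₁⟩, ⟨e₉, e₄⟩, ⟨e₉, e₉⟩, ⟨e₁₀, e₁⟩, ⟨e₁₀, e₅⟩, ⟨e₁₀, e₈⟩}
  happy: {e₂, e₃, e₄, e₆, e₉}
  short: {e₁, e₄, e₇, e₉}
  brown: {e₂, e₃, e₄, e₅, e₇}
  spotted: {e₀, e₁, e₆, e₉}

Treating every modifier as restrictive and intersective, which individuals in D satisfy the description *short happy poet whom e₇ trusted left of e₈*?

⟦whom e₇ trusted⟧ = {x : ⟨e₇, x⟩ ∈ ⟦trusted⟧} = {e₀, e₁, e₂, e₄, e₅, e₆, e₈, e₉}
⟦left of e₈⟧ = {x : ⟨x, e₈⟩ ∈ ⟦left of⟧} = {e₀, e₁, e₃, e₄, e₅, e₆, e₈, e₁₀}
⟦poet⟧ = {e₂, e₃, e₈, e₉, e₁₀}
… ∩ ⟦whom e₇ trusted⟧ = {e₂, e₃, e₈, e₉, e₁₀} ∩ {e₀, e₁, e₂, e₄, e₅, e₆, e₈, e₉} = {e₂, e₈, e₉}
… ∩ ⟦left of e₈⟧ = {e₂, e₈, e₉} ∩ {e₀, e₁, e₃, e₄, e₅, e₆, e₈, e₁₀} = {e₈}
… ∩ ⟦short⟧ = {e₈} ∩ {e₁, e₄, e₇, e₉} = ∅
… ∩ ⟦happy⟧ = ∅ ∩ {e₂, e₃, e₄, e₆, e₉} = ∅
So ⟦short happy poet whom e₇ trusted left of e₈⟧ = { }.

{ }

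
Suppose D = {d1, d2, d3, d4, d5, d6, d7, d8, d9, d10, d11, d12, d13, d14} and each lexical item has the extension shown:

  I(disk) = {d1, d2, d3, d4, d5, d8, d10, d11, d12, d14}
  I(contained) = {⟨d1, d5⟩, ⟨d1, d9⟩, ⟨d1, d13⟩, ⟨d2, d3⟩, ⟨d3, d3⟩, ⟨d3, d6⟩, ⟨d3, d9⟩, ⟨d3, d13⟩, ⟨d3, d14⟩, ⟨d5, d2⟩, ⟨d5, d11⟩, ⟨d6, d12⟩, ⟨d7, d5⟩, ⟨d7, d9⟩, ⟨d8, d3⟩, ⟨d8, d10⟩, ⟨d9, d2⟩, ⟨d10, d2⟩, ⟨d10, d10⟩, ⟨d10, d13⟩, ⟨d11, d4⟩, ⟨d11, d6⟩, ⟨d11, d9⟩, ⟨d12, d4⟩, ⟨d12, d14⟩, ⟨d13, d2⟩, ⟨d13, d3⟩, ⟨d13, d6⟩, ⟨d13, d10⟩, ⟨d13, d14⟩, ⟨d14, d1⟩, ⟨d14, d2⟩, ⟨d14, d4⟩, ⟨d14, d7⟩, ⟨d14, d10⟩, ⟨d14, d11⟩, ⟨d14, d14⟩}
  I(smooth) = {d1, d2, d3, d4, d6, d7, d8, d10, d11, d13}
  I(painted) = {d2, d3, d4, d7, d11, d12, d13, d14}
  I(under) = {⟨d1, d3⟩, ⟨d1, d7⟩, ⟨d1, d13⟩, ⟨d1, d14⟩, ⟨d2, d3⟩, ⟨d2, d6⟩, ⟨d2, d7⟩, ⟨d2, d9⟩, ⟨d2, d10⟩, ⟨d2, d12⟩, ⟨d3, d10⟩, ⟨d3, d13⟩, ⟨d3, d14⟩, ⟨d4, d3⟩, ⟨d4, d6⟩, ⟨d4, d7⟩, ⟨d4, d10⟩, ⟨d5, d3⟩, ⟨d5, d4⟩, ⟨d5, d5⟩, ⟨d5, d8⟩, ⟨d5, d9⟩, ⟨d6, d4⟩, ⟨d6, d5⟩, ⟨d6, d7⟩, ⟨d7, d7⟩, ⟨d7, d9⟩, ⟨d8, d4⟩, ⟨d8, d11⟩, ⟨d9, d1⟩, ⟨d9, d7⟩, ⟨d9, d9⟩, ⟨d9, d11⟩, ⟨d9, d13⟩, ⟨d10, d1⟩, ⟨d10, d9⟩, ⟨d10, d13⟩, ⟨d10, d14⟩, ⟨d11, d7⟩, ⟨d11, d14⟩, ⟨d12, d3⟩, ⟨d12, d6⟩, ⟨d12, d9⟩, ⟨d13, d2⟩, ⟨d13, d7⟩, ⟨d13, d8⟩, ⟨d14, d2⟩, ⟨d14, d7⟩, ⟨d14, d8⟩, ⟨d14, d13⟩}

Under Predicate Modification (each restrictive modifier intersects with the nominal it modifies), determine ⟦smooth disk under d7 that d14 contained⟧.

⟦under d7⟧ = {x : ⟨x, d7⟩ ∈ ⟦under⟧} = {d1, d2, d4, d6, d7, d9, d11, d13, d14}
⟦that d14 contained⟧ = {x : ⟨d14, x⟩ ∈ ⟦contained⟧} = {d1, d2, d4, d7, d10, d11, d14}
⟦disk⟧ = {d1, d2, d3, d4, d5, d8, d10, d11, d12, d14}
… ∩ ⟦under d7⟧ = {d1, d2, d3, d4, d5, d8, d10, d11, d12, d14} ∩ {d1, d2, d4, d6, d7, d9, d11, d13, d14} = {d1, d2, d4, d11, d14}
… ∩ ⟦that d14 contained⟧ = {d1, d2, d4, d11, d14} ∩ {d1, d2, d4, d7, d10, d11, d14} = {d1, d2, d4, d11, d14}
… ∩ ⟦smooth⟧ = {d1, d2, d4, d11, d14} ∩ {d1, d2, d3, d4, d6, d7, d8, d10, d11, d13} = {d1, d2, d4, d11}
So ⟦smooth disk under d7 that d14 contained⟧ = {d1, d2, d4, d11}.

{d1, d2, d4, d11}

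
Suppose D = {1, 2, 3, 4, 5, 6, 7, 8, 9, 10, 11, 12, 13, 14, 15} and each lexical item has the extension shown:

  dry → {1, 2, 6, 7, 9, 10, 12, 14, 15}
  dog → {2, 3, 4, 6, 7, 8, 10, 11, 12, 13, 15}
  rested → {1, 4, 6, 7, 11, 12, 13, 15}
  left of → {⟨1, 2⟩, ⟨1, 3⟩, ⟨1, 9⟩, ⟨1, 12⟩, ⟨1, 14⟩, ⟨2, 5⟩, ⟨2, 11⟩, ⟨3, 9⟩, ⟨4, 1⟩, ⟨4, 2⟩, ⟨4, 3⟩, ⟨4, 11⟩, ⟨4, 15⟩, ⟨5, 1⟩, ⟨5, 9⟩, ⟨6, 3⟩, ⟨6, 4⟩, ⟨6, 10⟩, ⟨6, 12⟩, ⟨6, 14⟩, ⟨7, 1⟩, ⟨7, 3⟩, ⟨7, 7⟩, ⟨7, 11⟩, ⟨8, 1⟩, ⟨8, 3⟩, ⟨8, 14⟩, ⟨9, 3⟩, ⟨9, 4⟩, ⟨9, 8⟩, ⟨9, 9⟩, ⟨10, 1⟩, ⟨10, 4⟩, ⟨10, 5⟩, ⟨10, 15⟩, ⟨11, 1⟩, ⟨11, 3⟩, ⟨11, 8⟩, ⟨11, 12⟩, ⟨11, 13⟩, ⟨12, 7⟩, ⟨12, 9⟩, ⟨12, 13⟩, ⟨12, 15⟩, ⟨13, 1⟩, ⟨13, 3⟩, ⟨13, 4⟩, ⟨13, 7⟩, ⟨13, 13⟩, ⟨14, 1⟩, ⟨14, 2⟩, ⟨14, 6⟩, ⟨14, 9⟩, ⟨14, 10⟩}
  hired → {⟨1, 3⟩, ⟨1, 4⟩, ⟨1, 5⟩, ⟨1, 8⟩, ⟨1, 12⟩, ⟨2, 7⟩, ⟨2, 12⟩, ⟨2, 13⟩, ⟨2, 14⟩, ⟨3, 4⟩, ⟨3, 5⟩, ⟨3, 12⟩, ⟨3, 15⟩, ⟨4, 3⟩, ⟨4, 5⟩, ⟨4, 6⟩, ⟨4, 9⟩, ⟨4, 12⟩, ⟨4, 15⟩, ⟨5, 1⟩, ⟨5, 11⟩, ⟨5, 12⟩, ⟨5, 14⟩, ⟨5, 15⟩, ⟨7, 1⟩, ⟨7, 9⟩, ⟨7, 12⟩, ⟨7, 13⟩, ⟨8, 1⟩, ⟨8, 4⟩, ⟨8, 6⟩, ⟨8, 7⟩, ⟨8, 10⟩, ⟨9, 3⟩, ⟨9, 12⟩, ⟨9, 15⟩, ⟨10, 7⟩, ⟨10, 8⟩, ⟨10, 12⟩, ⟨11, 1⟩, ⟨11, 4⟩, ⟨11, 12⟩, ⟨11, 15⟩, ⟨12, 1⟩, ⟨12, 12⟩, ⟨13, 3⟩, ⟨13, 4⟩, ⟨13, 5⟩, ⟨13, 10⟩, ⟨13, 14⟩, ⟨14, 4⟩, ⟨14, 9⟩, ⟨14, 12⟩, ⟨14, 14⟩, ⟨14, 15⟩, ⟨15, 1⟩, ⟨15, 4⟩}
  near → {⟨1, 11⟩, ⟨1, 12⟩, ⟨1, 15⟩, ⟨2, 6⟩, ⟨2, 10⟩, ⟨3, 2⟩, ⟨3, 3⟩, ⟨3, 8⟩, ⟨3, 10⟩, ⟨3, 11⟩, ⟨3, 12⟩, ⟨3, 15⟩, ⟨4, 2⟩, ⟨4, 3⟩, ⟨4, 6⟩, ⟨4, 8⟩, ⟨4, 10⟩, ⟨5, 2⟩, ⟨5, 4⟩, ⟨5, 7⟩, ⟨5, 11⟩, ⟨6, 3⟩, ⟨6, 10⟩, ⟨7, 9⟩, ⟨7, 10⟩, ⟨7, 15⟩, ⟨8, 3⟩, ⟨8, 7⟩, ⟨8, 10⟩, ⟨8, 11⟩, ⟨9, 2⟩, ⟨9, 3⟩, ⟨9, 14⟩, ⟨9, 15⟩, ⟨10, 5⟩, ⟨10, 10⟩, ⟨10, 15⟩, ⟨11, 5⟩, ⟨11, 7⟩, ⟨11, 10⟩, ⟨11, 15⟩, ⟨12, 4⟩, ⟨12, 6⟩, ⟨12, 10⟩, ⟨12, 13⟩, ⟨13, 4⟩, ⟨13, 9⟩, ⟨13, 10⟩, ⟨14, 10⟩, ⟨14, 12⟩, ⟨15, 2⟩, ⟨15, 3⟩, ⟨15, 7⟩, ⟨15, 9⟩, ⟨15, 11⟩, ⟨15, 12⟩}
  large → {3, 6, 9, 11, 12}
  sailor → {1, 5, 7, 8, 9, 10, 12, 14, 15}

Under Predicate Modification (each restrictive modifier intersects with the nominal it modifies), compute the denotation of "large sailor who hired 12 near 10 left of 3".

⟦who hired 12⟧ = {x : ⟨x, 12⟩ ∈ ⟦hired⟧} = {1, 2, 3, 4, 5, 7, 9, 10, 11, 12, 14}
⟦near 10⟧ = {x : ⟨x, 10⟩ ∈ ⟦near⟧} = {2, 3, 4, 6, 7, 8, 10, 11, 12, 13, 14}
⟦left of 3⟧ = {x : ⟨x, 3⟩ ∈ ⟦left of⟧} = {1, 4, 6, 7, 8, 9, 11, 13}
⟦sailor⟧ = {1, 5, 7, 8, 9, 10, 12, 14, 15}
… ∩ ⟦who hired 12⟧ = {1, 5, 7, 8, 9, 10, 12, 14, 15} ∩ {1, 2, 3, 4, 5, 7, 9, 10, 11, 12, 14} = {1, 5, 7, 9, 10, 12, 14}
… ∩ ⟦near 10⟧ = {1, 5, 7, 9, 10, 12, 14} ∩ {2, 3, 4, 6, 7, 8, 10, 11, 12, 13, 14} = {7, 10, 12, 14}
… ∩ ⟦left of 3⟧ = {7, 10, 12, 14} ∩ {1, 4, 6, 7, 8, 9, 11, 13} = {7}
… ∩ ⟦large⟧ = {7} ∩ {3, 6, 9, 11, 12} = ∅
So ⟦large sailor who hired 12 near 10 left of 3⟧ = ∅.

∅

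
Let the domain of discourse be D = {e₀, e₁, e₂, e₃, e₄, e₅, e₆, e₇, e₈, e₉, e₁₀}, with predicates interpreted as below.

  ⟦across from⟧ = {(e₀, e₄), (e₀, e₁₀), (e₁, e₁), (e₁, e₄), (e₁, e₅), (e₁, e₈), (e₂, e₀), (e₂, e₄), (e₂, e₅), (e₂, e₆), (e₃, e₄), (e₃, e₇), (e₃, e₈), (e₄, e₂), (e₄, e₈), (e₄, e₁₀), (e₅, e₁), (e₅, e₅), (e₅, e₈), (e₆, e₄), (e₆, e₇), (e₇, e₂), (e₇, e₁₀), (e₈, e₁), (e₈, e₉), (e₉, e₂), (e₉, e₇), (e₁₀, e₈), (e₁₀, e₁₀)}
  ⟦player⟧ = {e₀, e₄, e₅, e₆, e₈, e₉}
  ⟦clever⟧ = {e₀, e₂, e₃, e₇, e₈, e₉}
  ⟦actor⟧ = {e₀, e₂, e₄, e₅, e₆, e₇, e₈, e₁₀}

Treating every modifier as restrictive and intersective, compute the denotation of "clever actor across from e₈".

⟦across from e₈⟧ = {x : ⟨x, e₈⟩ ∈ ⟦across from⟧} = {e₁, e₃, e₄, e₅, e₁₀}
⟦actor⟧ = {e₀, e₂, e₄, e₅, e₆, e₇, e₈, e₁₀}
… ∩ ⟦across from e₈⟧ = {e₀, e₂, e₄, e₅, e₆, e₇, e₈, e₁₀} ∩ {e₁, e₃, e₄, e₅, e₁₀} = {e₄, e₅, e₁₀}
… ∩ ⟦clever⟧ = {e₄, e₅, e₁₀} ∩ {e₀, e₂, e₃, e₇, e₈, e₉} = ∅
So ⟦clever actor across from e₈⟧ = { }.

{ }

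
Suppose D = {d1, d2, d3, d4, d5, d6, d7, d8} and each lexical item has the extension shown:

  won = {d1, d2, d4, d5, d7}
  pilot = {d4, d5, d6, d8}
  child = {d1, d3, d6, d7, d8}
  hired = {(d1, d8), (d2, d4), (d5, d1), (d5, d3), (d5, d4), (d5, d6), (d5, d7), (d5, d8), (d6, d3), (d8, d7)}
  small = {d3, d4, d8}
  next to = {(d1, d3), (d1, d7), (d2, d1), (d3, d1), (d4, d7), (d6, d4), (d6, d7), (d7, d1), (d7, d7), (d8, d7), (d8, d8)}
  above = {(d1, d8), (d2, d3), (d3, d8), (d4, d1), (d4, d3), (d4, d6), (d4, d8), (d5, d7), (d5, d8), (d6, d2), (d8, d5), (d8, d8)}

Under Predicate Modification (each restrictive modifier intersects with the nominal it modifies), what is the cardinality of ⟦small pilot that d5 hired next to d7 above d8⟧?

2

⟦that d5 hired⟧ = {x : ⟨d5, x⟩ ∈ ⟦hired⟧} = {d1, d3, d4, d6, d7, d8}
⟦next to d7⟧ = {x : ⟨x, d7⟩ ∈ ⟦next to⟧} = {d1, d4, d6, d7, d8}
⟦above d8⟧ = {x : ⟨x, d8⟩ ∈ ⟦above⟧} = {d1, d3, d4, d5, d8}
⟦pilot⟧ = {d4, d5, d6, d8}
… ∩ ⟦that d5 hired⟧ = {d4, d5, d6, d8} ∩ {d1, d3, d4, d6, d7, d8} = {d4, d6, d8}
… ∩ ⟦next to d7⟧ = {d4, d6, d8} ∩ {d1, d4, d6, d7, d8} = {d4, d6, d8}
… ∩ ⟦above d8⟧ = {d4, d6, d8} ∩ {d1, d3, d4, d5, d8} = {d4, d8}
… ∩ ⟦small⟧ = {d4, d8} ∩ {d3, d4, d8} = {d4, d8}
⟦small pilot that d5 hired next to d7 above d8⟧ = {d4, d8}, so the cardinality is 2.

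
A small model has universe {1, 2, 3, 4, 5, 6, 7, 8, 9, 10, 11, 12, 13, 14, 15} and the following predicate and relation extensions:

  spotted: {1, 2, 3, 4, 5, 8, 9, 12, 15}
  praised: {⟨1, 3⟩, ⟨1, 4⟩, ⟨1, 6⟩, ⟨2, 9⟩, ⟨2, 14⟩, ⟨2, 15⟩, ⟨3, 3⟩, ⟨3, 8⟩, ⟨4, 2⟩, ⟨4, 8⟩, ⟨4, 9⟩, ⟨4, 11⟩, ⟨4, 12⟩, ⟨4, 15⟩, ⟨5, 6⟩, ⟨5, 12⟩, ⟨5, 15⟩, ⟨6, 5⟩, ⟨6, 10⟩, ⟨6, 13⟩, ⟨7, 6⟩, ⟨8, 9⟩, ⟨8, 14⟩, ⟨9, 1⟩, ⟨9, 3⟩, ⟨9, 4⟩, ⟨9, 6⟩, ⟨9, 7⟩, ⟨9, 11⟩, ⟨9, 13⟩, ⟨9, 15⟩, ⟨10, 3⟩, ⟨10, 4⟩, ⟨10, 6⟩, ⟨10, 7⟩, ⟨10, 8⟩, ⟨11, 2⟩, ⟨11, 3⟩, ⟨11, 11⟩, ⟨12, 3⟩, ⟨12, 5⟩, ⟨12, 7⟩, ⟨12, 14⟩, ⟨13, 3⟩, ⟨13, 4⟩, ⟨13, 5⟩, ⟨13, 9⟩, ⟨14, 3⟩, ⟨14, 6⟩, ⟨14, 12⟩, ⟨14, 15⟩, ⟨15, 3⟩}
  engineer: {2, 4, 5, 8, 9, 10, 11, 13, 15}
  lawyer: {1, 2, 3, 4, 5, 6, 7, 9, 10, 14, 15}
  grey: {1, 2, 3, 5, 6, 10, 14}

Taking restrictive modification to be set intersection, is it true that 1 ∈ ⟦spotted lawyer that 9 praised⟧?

yes

⟦that 9 praised⟧ = {x : ⟨9, x⟩ ∈ ⟦praised⟧} = {1, 3, 4, 6, 7, 11, 13, 15}
⟦lawyer⟧ = {1, 2, 3, 4, 5, 6, 7, 9, 10, 14, 15}
… ∩ ⟦that 9 praised⟧ = {1, 2, 3, 4, 5, 6, 7, 9, 10, 14, 15} ∩ {1, 3, 4, 6, 7, 11, 13, 15} = {1, 3, 4, 6, 7, 15}
… ∩ ⟦spotted⟧ = {1, 3, 4, 6, 7, 15} ∩ {1, 2, 3, 4, 5, 8, 9, 12, 15} = {1, 3, 4, 15}
⟦spotted lawyer that 9 praised⟧ = {1, 3, 4, 15}; 1 ∈ this set.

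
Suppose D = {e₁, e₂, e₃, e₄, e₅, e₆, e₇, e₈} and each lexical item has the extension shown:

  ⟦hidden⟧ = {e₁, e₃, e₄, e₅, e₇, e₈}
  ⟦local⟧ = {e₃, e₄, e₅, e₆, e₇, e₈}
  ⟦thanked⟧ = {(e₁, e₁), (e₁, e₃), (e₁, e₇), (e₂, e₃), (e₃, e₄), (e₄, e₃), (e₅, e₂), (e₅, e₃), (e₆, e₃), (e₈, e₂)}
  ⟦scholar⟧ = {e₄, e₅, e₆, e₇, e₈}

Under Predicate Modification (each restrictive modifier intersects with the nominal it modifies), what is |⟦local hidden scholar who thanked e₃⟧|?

2

⟦who thanked e₃⟧ = {x : ⟨x, e₃⟩ ∈ ⟦thanked⟧} = {e₁, e₂, e₄, e₅, e₆}
⟦scholar⟧ = {e₄, e₅, e₆, e₇, e₈}
… ∩ ⟦who thanked e₃⟧ = {e₄, e₅, e₆, e₇, e₈} ∩ {e₁, e₂, e₄, e₅, e₆} = {e₄, e₅, e₆}
… ∩ ⟦local⟧ = {e₄, e₅, e₆} ∩ {e₃, e₄, e₅, e₆, e₇, e₈} = {e₄, e₅, e₆}
… ∩ ⟦hidden⟧ = {e₄, e₅, e₆} ∩ {e₁, e₃, e₄, e₅, e₇, e₈} = {e₄, e₅}
⟦local hidden scholar who thanked e₃⟧ = {e₄, e₅}, so the cardinality is 2.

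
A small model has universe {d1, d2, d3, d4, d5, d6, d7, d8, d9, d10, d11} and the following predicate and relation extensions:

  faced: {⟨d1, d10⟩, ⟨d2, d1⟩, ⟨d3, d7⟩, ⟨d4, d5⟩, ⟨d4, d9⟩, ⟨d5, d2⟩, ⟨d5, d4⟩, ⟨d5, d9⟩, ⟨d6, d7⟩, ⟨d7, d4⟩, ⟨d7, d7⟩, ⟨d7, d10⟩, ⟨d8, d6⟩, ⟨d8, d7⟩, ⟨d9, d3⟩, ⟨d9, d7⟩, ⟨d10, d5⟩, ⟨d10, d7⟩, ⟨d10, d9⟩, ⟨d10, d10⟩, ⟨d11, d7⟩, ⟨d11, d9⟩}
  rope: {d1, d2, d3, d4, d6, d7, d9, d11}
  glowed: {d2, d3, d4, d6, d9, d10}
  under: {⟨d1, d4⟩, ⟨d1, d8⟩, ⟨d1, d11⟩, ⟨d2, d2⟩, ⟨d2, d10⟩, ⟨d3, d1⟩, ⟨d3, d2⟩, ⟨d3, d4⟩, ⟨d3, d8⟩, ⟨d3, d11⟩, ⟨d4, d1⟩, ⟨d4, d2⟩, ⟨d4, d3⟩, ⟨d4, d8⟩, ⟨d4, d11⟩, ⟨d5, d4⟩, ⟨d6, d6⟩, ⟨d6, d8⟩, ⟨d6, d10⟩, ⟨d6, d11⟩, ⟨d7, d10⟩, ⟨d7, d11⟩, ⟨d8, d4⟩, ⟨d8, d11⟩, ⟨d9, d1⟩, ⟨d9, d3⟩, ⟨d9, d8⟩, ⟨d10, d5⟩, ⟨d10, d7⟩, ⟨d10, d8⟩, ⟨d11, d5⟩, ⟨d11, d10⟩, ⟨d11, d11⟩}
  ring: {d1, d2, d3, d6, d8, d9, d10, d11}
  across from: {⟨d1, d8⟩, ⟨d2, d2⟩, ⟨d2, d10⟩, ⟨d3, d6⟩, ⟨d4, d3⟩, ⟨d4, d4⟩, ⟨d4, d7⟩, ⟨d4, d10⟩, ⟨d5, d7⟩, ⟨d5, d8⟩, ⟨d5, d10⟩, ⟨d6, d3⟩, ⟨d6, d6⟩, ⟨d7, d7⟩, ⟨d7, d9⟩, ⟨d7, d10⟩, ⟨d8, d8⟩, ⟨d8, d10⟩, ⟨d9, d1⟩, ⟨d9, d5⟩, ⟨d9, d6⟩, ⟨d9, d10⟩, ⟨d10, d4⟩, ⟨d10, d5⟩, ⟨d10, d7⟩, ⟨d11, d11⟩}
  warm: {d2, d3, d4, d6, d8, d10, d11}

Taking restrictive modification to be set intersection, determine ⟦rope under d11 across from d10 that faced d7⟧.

{d7}

⟦under d11⟧ = {x : ⟨x, d11⟩ ∈ ⟦under⟧} = {d1, d3, d4, d6, d7, d8, d11}
⟦across from d10⟧ = {x : ⟨x, d10⟩ ∈ ⟦across from⟧} = {d2, d4, d5, d7, d8, d9}
⟦that faced d7⟧ = {x : ⟨x, d7⟩ ∈ ⟦faced⟧} = {d3, d6, d7, d8, d9, d10, d11}
⟦rope⟧ = {d1, d2, d3, d4, d6, d7, d9, d11}
… ∩ ⟦under d11⟧ = {d1, d2, d3, d4, d6, d7, d9, d11} ∩ {d1, d3, d4, d6, d7, d8, d11} = {d1, d3, d4, d6, d7, d11}
… ∩ ⟦across from d10⟧ = {d1, d3, d4, d6, d7, d11} ∩ {d2, d4, d5, d7, d8, d9} = {d4, d7}
… ∩ ⟦that faced d7⟧ = {d4, d7} ∩ {d3, d6, d7, d8, d9, d10, d11} = {d7}
So ⟦rope under d11 across from d10 that faced d7⟧ = {d7}.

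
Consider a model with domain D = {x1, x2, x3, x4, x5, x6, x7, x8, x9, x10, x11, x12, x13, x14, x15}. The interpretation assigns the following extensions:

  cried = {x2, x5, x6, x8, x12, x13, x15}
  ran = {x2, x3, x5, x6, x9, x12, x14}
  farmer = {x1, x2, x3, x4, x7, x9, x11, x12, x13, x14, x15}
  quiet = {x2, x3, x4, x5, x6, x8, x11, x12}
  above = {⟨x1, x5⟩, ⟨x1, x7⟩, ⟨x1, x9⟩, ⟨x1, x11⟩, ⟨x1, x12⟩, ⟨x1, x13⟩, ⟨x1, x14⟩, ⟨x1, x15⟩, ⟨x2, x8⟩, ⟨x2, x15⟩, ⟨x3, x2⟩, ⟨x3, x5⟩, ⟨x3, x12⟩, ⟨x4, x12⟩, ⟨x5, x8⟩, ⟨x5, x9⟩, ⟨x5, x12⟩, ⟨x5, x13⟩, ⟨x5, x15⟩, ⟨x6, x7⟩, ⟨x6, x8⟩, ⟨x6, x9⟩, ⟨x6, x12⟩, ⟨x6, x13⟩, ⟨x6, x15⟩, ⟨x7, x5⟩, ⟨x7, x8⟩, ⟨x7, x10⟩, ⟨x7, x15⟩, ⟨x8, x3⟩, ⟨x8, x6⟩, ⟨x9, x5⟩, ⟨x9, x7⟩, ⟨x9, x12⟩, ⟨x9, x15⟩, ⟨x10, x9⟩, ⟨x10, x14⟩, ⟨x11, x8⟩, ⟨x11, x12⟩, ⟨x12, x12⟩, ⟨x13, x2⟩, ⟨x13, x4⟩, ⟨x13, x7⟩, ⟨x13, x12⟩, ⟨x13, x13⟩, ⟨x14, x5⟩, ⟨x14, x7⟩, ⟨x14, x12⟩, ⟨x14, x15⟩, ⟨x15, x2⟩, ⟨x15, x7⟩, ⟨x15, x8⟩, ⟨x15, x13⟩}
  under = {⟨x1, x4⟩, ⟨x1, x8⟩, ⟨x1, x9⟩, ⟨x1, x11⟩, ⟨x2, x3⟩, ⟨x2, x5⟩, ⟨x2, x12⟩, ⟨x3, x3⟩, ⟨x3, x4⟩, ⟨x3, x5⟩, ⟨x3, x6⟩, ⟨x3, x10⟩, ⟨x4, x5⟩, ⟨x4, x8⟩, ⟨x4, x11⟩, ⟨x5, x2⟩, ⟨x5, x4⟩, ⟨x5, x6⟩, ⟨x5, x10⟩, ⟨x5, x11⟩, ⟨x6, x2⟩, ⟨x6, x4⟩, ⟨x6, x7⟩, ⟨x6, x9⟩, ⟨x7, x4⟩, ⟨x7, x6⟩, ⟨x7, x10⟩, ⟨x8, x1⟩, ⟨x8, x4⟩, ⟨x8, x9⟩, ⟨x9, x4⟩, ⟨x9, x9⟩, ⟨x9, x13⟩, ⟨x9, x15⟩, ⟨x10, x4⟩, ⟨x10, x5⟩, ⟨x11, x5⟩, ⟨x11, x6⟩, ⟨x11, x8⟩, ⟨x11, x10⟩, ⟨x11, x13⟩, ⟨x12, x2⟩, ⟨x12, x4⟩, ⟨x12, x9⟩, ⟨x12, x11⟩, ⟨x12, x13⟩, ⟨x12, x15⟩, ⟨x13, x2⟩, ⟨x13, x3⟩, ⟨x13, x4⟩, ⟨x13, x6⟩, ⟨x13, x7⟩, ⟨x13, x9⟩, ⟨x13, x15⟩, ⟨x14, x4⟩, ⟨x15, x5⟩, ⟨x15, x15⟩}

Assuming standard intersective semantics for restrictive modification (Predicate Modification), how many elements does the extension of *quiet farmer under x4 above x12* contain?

2

⟦under x4⟧ = {x : ⟨x, x4⟩ ∈ ⟦under⟧} = {x1, x3, x5, x6, x7, x8, x9, x10, x12, x13, x14}
⟦above x12⟧ = {x : ⟨x, x12⟩ ∈ ⟦above⟧} = {x1, x3, x4, x5, x6, x9, x11, x12, x13, x14}
⟦farmer⟧ = {x1, x2, x3, x4, x7, x9, x11, x12, x13, x14, x15}
… ∩ ⟦under x4⟧ = {x1, x2, x3, x4, x7, x9, x11, x12, x13, x14, x15} ∩ {x1, x3, x5, x6, x7, x8, x9, x10, x12, x13, x14} = {x1, x3, x7, x9, x12, x13, x14}
… ∩ ⟦above x12⟧ = {x1, x3, x7, x9, x12, x13, x14} ∩ {x1, x3, x4, x5, x6, x9, x11, x12, x13, x14} = {x1, x3, x9, x12, x13, x14}
… ∩ ⟦quiet⟧ = {x1, x3, x9, x12, x13, x14} ∩ {x2, x3, x4, x5, x6, x8, x11, x12} = {x3, x12}
⟦quiet farmer under x4 above x12⟧ = {x3, x12}, so the cardinality is 2.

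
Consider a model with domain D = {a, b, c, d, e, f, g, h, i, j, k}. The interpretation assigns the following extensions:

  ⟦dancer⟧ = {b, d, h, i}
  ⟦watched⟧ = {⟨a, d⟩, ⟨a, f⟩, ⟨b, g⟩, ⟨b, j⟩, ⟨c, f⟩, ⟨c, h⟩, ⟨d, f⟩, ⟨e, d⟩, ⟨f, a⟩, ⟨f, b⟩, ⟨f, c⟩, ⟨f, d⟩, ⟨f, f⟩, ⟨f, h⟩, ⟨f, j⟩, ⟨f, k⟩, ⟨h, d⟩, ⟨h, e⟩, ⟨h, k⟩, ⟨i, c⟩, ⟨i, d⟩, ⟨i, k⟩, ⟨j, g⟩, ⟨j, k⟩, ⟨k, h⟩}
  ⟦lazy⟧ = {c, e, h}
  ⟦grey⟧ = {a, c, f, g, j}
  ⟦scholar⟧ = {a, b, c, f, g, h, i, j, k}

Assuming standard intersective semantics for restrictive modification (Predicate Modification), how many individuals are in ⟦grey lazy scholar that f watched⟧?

1

⟦that f watched⟧ = {x : ⟨f, x⟩ ∈ ⟦watched⟧} = {a, b, c, d, f, h, j, k}
⟦scholar⟧ = {a, b, c, f, g, h, i, j, k}
… ∩ ⟦that f watched⟧ = {a, b, c, f, g, h, i, j, k} ∩ {a, b, c, d, f, h, j, k} = {a, b, c, f, h, j, k}
… ∩ ⟦grey⟧ = {a, b, c, f, h, j, k} ∩ {a, c, f, g, j} = {a, c, f, j}
… ∩ ⟦lazy⟧ = {a, c, f, j} ∩ {c, e, h} = {c}
⟦grey lazy scholar that f watched⟧ = {c}, so the cardinality is 1.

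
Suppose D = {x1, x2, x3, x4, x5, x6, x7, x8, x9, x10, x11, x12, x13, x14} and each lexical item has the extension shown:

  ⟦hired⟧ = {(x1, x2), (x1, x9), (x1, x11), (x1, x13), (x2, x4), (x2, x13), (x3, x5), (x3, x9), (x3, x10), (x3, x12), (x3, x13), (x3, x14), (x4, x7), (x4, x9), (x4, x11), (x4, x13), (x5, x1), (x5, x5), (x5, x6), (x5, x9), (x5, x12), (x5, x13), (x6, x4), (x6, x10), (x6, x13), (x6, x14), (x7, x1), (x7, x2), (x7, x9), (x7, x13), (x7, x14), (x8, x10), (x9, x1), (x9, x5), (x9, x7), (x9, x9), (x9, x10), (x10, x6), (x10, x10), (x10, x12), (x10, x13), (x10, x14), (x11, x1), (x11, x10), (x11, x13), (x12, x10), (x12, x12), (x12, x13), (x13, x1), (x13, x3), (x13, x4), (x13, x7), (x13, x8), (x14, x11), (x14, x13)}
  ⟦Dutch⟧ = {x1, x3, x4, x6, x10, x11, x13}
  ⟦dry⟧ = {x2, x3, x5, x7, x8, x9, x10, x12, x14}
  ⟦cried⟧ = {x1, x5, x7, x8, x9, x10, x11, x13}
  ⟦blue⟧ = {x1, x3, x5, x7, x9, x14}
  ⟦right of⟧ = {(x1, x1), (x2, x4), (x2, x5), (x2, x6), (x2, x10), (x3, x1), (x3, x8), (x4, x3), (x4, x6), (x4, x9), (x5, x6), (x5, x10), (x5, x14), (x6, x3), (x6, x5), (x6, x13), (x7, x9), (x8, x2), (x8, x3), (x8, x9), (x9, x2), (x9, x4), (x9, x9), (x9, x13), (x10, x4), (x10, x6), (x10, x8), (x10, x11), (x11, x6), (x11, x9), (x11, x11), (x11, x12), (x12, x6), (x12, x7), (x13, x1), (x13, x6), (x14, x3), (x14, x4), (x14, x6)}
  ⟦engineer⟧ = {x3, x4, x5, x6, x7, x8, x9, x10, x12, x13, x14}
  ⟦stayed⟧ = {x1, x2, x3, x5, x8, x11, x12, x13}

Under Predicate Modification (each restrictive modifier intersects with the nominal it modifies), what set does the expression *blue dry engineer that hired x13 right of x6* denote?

{x5, x14}

⟦that hired x13⟧ = {x : ⟨x, x13⟩ ∈ ⟦hired⟧} = {x1, x2, x3, x4, x5, x6, x7, x10, x11, x12, x14}
⟦right of x6⟧ = {x : ⟨x, x6⟩ ∈ ⟦right of⟧} = {x2, x4, x5, x10, x11, x12, x13, x14}
⟦engineer⟧ = {x3, x4, x5, x6, x7, x8, x9, x10, x12, x13, x14}
… ∩ ⟦that hired x13⟧ = {x3, x4, x5, x6, x7, x8, x9, x10, x12, x13, x14} ∩ {x1, x2, x3, x4, x5, x6, x7, x10, x11, x12, x14} = {x3, x4, x5, x6, x7, x10, x12, x14}
… ∩ ⟦right of x6⟧ = {x3, x4, x5, x6, x7, x10, x12, x14} ∩ {x2, x4, x5, x10, x11, x12, x13, x14} = {x4, x5, x10, x12, x14}
… ∩ ⟦blue⟧ = {x4, x5, x10, x12, x14} ∩ {x1, x3, x5, x7, x9, x14} = {x5, x14}
… ∩ ⟦dry⟧ = {x5, x14} ∩ {x2, x3, x5, x7, x8, x9, x10, x12, x14} = {x5, x14}
So ⟦blue dry engineer that hired x13 right of x6⟧ = {x5, x14}.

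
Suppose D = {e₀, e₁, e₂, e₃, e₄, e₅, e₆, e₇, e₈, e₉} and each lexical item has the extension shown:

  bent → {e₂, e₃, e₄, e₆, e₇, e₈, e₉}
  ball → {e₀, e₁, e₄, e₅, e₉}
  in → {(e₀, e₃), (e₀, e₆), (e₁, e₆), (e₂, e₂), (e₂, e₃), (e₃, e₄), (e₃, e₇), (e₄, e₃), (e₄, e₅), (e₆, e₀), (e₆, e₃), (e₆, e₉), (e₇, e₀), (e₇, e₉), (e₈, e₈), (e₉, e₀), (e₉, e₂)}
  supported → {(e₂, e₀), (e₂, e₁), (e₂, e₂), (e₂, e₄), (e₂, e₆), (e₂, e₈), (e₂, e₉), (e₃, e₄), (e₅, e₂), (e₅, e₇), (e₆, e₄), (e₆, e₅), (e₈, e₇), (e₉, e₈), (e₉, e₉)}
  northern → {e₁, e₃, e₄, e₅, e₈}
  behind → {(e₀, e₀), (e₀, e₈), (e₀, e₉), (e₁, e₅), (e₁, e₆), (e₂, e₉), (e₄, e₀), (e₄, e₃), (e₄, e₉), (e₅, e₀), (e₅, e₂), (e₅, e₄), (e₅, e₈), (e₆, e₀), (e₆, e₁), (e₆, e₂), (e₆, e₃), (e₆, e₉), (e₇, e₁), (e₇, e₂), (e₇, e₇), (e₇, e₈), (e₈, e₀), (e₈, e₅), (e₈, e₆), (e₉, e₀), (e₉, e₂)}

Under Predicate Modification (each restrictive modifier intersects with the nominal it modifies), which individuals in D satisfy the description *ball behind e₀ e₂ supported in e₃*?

{e₀, e₄}

⟦behind e₀⟧ = {x : ⟨x, e₀⟩ ∈ ⟦behind⟧} = {e₀, e₄, e₅, e₆, e₈, e₉}
⟦e₂ supported⟧ = {x : ⟨e₂, x⟩ ∈ ⟦supported⟧} = {e₀, e₁, e₂, e₄, e₆, e₈, e₉}
⟦in e₃⟧ = {x : ⟨x, e₃⟩ ∈ ⟦in⟧} = {e₀, e₂, e₄, e₆}
⟦ball⟧ = {e₀, e₁, e₄, e₅, e₉}
… ∩ ⟦behind e₀⟧ = {e₀, e₁, e₄, e₅, e₉} ∩ {e₀, e₄, e₅, e₆, e₈, e₉} = {e₀, e₄, e₅, e₉}
… ∩ ⟦e₂ supported⟧ = {e₀, e₄, e₅, e₉} ∩ {e₀, e₁, e₂, e₄, e₆, e₈, e₉} = {e₀, e₄, e₉}
… ∩ ⟦in e₃⟧ = {e₀, e₄, e₉} ∩ {e₀, e₂, e₄, e₆} = {e₀, e₄}
So ⟦ball behind e₀ e₂ supported in e₃⟧ = {e₀, e₄}.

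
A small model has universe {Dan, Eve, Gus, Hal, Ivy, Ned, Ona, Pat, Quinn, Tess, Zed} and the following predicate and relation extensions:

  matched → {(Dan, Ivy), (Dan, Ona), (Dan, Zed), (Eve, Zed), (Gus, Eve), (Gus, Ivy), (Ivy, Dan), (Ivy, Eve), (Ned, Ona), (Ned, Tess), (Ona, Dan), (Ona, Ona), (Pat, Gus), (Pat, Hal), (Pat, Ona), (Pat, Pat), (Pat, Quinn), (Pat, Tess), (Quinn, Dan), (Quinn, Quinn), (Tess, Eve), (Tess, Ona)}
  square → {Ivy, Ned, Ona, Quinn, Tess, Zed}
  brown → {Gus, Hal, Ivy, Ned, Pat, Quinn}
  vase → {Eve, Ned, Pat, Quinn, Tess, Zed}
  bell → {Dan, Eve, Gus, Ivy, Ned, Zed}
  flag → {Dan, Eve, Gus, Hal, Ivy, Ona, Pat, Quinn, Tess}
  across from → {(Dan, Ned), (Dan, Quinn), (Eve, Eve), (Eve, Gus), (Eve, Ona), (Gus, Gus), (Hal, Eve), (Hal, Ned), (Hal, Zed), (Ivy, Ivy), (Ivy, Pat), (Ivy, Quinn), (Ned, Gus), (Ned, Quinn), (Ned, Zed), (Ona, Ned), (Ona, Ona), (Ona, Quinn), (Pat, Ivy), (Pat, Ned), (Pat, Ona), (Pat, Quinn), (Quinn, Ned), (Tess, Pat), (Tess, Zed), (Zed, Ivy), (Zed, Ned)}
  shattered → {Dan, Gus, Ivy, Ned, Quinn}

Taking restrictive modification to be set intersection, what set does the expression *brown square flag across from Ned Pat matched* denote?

{Quinn}

⟦across from Ned⟧ = {x : ⟨x, Ned⟩ ∈ ⟦across from⟧} = {Dan, Hal, Ona, Pat, Quinn, Zed}
⟦Pat matched⟧ = {x : ⟨Pat, x⟩ ∈ ⟦matched⟧} = {Gus, Hal, Ona, Pat, Quinn, Tess}
⟦flag⟧ = {Dan, Eve, Gus, Hal, Ivy, Ona, Pat, Quinn, Tess}
… ∩ ⟦across from Ned⟧ = {Dan, Eve, Gus, Hal, Ivy, Ona, Pat, Quinn, Tess} ∩ {Dan, Hal, Ona, Pat, Quinn, Zed} = {Dan, Hal, Ona, Pat, Quinn}
… ∩ ⟦Pat matched⟧ = {Dan, Hal, Ona, Pat, Quinn} ∩ {Gus, Hal, Ona, Pat, Quinn, Tess} = {Hal, Ona, Pat, Quinn}
… ∩ ⟦brown⟧ = {Hal, Ona, Pat, Quinn} ∩ {Gus, Hal, Ivy, Ned, Pat, Quinn} = {Hal, Pat, Quinn}
… ∩ ⟦square⟧ = {Hal, Pat, Quinn} ∩ {Ivy, Ned, Ona, Quinn, Tess, Zed} = {Quinn}
So ⟦brown square flag across from Ned Pat matched⟧ = {Quinn}.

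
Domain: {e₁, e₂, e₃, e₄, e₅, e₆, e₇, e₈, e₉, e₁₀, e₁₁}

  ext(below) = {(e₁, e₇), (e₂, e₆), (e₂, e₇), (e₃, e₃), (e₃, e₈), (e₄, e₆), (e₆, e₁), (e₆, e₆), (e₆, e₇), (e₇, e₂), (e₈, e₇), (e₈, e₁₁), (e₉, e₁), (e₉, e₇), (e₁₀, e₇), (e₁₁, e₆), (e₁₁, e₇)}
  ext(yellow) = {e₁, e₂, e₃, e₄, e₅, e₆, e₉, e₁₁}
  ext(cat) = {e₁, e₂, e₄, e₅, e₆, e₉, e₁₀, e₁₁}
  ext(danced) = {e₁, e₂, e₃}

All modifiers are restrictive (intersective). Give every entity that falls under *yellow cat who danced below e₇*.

{e₁, e₂}

⟦who danced⟧ = ⟦danced⟧ = {e₁, e₂, e₃}
⟦below e₇⟧ = {x : ⟨x, e₇⟩ ∈ ⟦below⟧} = {e₁, e₂, e₆, e₈, e₉, e₁₀, e₁₁}
⟦cat⟧ = {e₁, e₂, e₄, e₅, e₆, e₉, e₁₀, e₁₁}
… ∩ ⟦who danced⟧ = {e₁, e₂, e₄, e₅, e₆, e₉, e₁₀, e₁₁} ∩ {e₁, e₂, e₃} = {e₁, e₂}
… ∩ ⟦below e₇⟧ = {e₁, e₂} ∩ {e₁, e₂, e₆, e₈, e₉, e₁₀, e₁₁} = {e₁, e₂}
… ∩ ⟦yellow⟧ = {e₁, e₂} ∩ {e₁, e₂, e₃, e₄, e₅, e₆, e₉, e₁₁} = {e₁, e₂}
So ⟦yellow cat who danced below e₇⟧ = {e₁, e₂}.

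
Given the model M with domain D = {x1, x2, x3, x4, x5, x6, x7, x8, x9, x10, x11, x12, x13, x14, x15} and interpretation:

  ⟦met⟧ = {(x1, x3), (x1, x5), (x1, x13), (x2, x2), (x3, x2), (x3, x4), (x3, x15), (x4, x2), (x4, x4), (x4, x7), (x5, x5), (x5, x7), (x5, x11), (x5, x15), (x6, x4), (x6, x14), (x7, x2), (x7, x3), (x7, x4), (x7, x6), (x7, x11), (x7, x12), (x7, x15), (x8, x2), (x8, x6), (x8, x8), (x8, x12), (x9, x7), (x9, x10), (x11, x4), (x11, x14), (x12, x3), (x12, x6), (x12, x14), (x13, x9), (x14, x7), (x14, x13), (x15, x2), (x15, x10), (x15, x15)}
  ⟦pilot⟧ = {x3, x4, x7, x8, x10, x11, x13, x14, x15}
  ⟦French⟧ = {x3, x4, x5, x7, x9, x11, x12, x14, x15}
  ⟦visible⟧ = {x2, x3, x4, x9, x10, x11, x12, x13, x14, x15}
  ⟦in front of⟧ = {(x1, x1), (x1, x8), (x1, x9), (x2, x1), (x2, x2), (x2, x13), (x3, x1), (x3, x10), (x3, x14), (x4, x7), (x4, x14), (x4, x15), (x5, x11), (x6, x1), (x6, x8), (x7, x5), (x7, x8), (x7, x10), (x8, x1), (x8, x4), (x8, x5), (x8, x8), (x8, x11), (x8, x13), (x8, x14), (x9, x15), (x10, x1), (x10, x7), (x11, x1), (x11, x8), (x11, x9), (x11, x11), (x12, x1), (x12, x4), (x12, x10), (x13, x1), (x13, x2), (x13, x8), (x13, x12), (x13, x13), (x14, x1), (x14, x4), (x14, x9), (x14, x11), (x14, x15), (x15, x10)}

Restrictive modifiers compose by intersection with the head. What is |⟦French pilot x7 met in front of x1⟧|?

⟦x7 met⟧ = {x : ⟨x7, x⟩ ∈ ⟦met⟧} = {x2, x3, x4, x6, x11, x12, x15}
⟦in front of x1⟧ = {x : ⟨x, x1⟩ ∈ ⟦in front of⟧} = {x1, x2, x3, x6, x8, x10, x11, x12, x13, x14}
⟦pilot⟧ = {x3, x4, x7, x8, x10, x11, x13, x14, x15}
… ∩ ⟦x7 met⟧ = {x3, x4, x7, x8, x10, x11, x13, x14, x15} ∩ {x2, x3, x4, x6, x11, x12, x15} = {x3, x4, x11, x15}
… ∩ ⟦in front of x1⟧ = {x3, x4, x11, x15} ∩ {x1, x2, x3, x6, x8, x10, x11, x12, x13, x14} = {x3, x11}
… ∩ ⟦French⟧ = {x3, x11} ∩ {x3, x4, x5, x7, x9, x11, x12, x14, x15} = {x3, x11}
⟦French pilot x7 met in front of x1⟧ = {x3, x11}, so the cardinality is 2.

2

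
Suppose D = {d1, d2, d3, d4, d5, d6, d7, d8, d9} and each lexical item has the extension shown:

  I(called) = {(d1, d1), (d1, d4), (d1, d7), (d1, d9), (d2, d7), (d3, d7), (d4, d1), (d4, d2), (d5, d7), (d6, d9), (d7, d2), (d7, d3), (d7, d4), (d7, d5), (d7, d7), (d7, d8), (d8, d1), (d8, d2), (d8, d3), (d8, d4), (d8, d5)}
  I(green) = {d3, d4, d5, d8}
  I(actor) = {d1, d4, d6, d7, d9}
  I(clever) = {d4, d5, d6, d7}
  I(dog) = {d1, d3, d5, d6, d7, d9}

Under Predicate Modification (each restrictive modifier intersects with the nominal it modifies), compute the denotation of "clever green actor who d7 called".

⟦who d7 called⟧ = {x : ⟨d7, x⟩ ∈ ⟦called⟧} = {d2, d3, d4, d5, d7, d8}
⟦actor⟧ = {d1, d4, d6, d7, d9}
… ∩ ⟦who d7 called⟧ = {d1, d4, d6, d7, d9} ∩ {d2, d3, d4, d5, d7, d8} = {d4, d7}
… ∩ ⟦clever⟧ = {d4, d7} ∩ {d4, d5, d6, d7} = {d4, d7}
… ∩ ⟦green⟧ = {d4, d7} ∩ {d3, d4, d5, d8} = {d4}
So ⟦clever green actor who d7 called⟧ = {d4}.

{d4}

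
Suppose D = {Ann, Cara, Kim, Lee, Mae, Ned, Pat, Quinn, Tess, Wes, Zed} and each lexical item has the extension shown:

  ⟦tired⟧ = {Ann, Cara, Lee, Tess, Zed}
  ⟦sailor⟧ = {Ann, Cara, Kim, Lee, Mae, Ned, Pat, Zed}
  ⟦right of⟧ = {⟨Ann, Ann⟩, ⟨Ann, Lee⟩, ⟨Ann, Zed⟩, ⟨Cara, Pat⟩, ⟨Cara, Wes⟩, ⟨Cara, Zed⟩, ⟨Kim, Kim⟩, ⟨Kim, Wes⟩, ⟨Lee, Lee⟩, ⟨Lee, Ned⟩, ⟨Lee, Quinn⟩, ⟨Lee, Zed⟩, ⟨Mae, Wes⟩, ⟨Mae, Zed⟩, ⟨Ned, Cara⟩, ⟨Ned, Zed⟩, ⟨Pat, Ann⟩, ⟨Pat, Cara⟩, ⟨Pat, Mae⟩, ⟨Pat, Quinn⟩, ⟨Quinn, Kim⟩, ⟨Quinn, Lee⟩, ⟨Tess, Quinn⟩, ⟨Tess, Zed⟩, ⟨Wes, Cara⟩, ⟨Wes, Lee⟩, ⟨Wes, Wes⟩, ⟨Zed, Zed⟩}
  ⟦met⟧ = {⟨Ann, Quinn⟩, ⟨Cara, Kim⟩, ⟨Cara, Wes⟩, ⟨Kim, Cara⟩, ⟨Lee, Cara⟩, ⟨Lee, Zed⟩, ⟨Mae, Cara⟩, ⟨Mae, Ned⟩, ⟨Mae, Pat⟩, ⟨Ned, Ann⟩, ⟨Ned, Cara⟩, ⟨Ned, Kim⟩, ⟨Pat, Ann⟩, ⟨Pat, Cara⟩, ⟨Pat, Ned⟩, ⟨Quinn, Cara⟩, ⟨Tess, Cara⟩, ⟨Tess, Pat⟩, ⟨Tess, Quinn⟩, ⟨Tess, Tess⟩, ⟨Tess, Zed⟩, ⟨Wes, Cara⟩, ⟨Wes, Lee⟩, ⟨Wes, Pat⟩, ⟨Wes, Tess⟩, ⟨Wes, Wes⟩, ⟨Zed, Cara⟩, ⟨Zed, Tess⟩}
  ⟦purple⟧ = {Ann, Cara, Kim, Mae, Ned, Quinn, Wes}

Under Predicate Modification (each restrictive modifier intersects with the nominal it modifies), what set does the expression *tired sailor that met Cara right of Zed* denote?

{Lee, Zed}

⟦that met Cara⟧ = {x : ⟨x, Cara⟩ ∈ ⟦met⟧} = {Kim, Lee, Mae, Ned, Pat, Quinn, Tess, Wes, Zed}
⟦right of Zed⟧ = {x : ⟨x, Zed⟩ ∈ ⟦right of⟧} = {Ann, Cara, Lee, Mae, Ned, Tess, Zed}
⟦sailor⟧ = {Ann, Cara, Kim, Lee, Mae, Ned, Pat, Zed}
… ∩ ⟦that met Cara⟧ = {Ann, Cara, Kim, Lee, Mae, Ned, Pat, Zed} ∩ {Kim, Lee, Mae, Ned, Pat, Quinn, Tess, Wes, Zed} = {Kim, Lee, Mae, Ned, Pat, Zed}
… ∩ ⟦right of Zed⟧ = {Kim, Lee, Mae, Ned, Pat, Zed} ∩ {Ann, Cara, Lee, Mae, Ned, Tess, Zed} = {Lee, Mae, Ned, Zed}
… ∩ ⟦tired⟧ = {Lee, Mae, Ned, Zed} ∩ {Ann, Cara, Lee, Tess, Zed} = {Lee, Zed}
So ⟦tired sailor that met Cara right of Zed⟧ = {Lee, Zed}.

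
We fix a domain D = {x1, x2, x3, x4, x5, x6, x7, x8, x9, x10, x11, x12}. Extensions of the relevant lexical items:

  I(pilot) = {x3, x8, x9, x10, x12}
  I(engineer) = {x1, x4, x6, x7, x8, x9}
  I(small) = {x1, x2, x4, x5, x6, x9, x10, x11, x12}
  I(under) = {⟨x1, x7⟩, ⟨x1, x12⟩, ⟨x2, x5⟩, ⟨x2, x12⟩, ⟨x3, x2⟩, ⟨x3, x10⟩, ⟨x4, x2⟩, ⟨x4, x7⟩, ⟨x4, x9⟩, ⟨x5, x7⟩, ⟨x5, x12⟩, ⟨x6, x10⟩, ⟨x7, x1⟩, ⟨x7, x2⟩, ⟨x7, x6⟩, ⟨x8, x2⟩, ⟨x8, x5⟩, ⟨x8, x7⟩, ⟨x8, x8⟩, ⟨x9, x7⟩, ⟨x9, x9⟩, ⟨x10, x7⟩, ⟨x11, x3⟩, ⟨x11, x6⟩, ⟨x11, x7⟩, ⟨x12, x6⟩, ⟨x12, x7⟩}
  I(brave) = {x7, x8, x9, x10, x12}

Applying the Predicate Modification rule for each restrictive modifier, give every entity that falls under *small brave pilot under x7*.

{x9, x10, x12}

⟦under x7⟧ = {x : ⟨x, x7⟩ ∈ ⟦under⟧} = {x1, x4, x5, x8, x9, x10, x11, x12}
⟦pilot⟧ = {x3, x8, x9, x10, x12}
… ∩ ⟦under x7⟧ = {x3, x8, x9, x10, x12} ∩ {x1, x4, x5, x8, x9, x10, x11, x12} = {x8, x9, x10, x12}
… ∩ ⟦small⟧ = {x8, x9, x10, x12} ∩ {x1, x2, x4, x5, x6, x9, x10, x11, x12} = {x9, x10, x12}
… ∩ ⟦brave⟧ = {x9, x10, x12} ∩ {x7, x8, x9, x10, x12} = {x9, x10, x12}
So ⟦small brave pilot under x7⟧ = {x9, x10, x12}.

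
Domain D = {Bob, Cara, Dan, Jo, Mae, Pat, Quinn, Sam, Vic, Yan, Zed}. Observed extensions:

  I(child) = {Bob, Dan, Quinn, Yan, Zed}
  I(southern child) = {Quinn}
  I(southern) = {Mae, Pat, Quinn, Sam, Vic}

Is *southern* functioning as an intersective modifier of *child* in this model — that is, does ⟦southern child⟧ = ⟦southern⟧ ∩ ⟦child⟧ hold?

⟦southern⟧ ∩ ⟦child⟧ = {Mae, Pat, Quinn, Sam, Vic} ∩ {Bob, Dan, Quinn, Yan, Zed} = {Quinn}
Observed ⟦southern child⟧ = {Quinn}.
These coincide, so the modifier is intersective here.

yes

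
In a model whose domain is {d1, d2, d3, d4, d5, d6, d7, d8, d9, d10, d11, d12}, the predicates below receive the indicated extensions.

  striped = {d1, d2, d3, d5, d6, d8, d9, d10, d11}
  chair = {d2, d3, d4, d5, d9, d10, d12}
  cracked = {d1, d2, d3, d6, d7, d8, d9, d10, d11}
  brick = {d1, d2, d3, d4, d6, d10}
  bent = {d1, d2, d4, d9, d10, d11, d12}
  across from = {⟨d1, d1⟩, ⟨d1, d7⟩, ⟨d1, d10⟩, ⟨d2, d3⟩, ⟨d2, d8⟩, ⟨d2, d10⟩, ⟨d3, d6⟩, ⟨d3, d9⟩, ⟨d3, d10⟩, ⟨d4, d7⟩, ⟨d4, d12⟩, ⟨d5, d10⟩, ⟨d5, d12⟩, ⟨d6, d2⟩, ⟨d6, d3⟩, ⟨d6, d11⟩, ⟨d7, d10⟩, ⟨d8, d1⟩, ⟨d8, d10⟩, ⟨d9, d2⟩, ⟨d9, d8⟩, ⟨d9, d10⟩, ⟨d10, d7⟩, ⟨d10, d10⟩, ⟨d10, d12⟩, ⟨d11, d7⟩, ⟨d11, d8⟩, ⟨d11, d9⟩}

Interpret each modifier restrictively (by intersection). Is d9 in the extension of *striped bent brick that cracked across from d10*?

no

⟦that cracked⟧ = ⟦cracked⟧ = {d1, d2, d3, d6, d7, d8, d9, d10, d11}
⟦across from d10⟧ = {x : ⟨x, d10⟩ ∈ ⟦across from⟧} = {d1, d2, d3, d5, d7, d8, d9, d10}
⟦brick⟧ = {d1, d2, d3, d4, d6, d10}
… ∩ ⟦that cracked⟧ = {d1, d2, d3, d4, d6, d10} ∩ {d1, d2, d3, d6, d7, d8, d9, d10, d11} = {d1, d2, d3, d6, d10}
… ∩ ⟦across from d10⟧ = {d1, d2, d3, d6, d10} ∩ {d1, d2, d3, d5, d7, d8, d9, d10} = {d1, d2, d3, d10}
… ∩ ⟦striped⟧ = {d1, d2, d3, d10} ∩ {d1, d2, d3, d5, d6, d8, d9, d10, d11} = {d1, d2, d3, d10}
… ∩ ⟦bent⟧ = {d1, d2, d3, d10} ∩ {d1, d2, d4, d9, d10, d11, d12} = {d1, d2, d10}
⟦striped bent brick that cracked across from d10⟧ = {d1, d2, d10}; d9 ∉ this set.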